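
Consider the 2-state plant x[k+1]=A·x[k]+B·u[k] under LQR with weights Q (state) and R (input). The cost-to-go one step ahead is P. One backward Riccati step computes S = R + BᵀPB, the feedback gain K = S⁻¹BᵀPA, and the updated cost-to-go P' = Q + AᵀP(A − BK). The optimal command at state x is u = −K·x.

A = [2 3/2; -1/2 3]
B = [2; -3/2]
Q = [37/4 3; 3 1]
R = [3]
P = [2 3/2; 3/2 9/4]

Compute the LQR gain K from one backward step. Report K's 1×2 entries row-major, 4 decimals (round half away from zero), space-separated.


BᵀP = [1.7500 -0.3750]
S = R + BᵀPB = [3] + [4.0625] = [7.0625]
BᵀPA = [3.6875 1.5000]
K = S⁻¹·BᵀPA = [0.5221 0.2124]
A−BK = [0.9558 1.0752; 0.2832 3.3186]
AᵀP(A−BK) = [3.6372 9.7168; 9.7168 37.9314]
P' = Q + AᵀP(A−BK) = [12.8872 12.7168; 12.7168 38.9314]
tr(P') = 51.8186

0.5221 0.2124


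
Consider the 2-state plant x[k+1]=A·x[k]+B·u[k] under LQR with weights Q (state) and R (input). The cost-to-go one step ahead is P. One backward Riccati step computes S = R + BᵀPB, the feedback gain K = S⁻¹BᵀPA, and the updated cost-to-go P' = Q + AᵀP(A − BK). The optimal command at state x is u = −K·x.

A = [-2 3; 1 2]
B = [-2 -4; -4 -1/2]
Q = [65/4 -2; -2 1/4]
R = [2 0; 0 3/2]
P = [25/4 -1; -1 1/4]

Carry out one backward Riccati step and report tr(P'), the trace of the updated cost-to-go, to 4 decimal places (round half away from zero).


17.7824

BᵀP = [-8.5000 1.0000; -24.5000 3.8750]
S = R + BᵀPB = [2 0; 0 3/2] + [13.0000 33.5000; 33.5000 96.0625] = [15.0000 33.5000; 33.5000 97.5625]
BᵀPA = [18.0000 -23.5000; 52.8750 -65.7500]
K = S⁻¹·BᵀPA = [-0.0445 -0.2641; 0.5572 -0.5833]
A−BK = [0.1400 0.1389; 1.1006 0.6521]
AᵀP(A−BK) = [0.5869 -0.4072; -0.4072 0.6955]
P' = Q + AᵀP(A−BK) = [16.8369 -2.4072; -2.4072 0.9455]
tr(P') = 17.7824


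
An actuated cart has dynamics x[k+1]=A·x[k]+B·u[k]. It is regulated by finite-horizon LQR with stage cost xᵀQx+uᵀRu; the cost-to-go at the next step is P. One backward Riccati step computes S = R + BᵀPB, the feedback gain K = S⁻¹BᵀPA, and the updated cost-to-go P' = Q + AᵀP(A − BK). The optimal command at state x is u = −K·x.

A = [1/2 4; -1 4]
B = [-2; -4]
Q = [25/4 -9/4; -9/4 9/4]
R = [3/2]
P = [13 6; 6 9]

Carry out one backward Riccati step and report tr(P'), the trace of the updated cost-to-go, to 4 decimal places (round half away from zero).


33.3905

BᵀP = [-50.0000 -48.0000]
S = R + BᵀPB = [3/2] + [292.0000] = [293.5000]
BᵀPA = [23.0000 -392.0000]
K = S⁻¹·BᵀPA = [0.0784 -1.3356]
A−BK = [0.6567 1.3288; -0.6865 -1.3424]
AᵀP(A−BK) = [4.4476 8.7189; 8.7189 20.4429]
P' = Q + AᵀP(A−BK) = [10.6976 6.4689; 6.4689 22.6929]
tr(P') = 33.3905


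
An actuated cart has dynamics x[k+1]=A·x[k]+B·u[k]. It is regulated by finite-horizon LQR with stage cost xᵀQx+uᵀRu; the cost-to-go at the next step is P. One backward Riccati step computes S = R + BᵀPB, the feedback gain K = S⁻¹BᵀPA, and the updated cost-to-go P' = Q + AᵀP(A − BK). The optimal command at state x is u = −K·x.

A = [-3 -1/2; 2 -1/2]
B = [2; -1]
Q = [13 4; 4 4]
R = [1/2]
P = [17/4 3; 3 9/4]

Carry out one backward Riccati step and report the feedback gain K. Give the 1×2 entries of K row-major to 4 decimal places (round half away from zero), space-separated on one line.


-1.1613 -0.5968

BᵀP = [5.5000 3.7500]
S = R + BᵀPB = [1/2] + [7.2500] = [7.7500]
BᵀPA = [-9.0000 -4.6250]
K = S⁻¹·BᵀPA = [-1.1613 -0.5968]
A−BK = [-0.6774 0.6935; 0.8387 -1.0968]
AᵀP(A−BK) = [0.7984 0.2540; 0.2540 0.3649]
P' = Q + AᵀP(A−BK) = [13.7984 4.2540; 4.2540 4.3649]
tr(P') = 18.1633


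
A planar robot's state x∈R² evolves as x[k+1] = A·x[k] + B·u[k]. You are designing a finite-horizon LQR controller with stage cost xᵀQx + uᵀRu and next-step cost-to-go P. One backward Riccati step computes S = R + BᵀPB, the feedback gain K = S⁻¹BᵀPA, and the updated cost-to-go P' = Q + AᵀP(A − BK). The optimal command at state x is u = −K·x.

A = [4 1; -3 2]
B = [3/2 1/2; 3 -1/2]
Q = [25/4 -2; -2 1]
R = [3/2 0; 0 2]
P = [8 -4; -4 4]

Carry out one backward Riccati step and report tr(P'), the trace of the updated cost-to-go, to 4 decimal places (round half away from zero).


82.3559

BᵀP = [0.0000 6.0000; 6.0000 -4.0000]
S = R + BᵀPB = [3/2 0; 0 2] + [18.0000 -3.0000; -3.0000 5.0000] = [19.5000 -3.0000; -3.0000 7.0000]
BᵀPA = [-18.0000 12.0000; 36.0000 -2.0000]
K = S⁻¹·BᵀPA = [-0.1412 0.6118; 5.0824 -0.0235]
A−BK = [1.6706 0.0941; -0.0353 0.1529]
AᵀP(A−BK) = [74.4941 -0.1412; -0.1412 0.6118]
P' = Q + AᵀP(A−BK) = [80.7441 -2.1412; -2.1412 1.6118]
tr(P') = 82.3559


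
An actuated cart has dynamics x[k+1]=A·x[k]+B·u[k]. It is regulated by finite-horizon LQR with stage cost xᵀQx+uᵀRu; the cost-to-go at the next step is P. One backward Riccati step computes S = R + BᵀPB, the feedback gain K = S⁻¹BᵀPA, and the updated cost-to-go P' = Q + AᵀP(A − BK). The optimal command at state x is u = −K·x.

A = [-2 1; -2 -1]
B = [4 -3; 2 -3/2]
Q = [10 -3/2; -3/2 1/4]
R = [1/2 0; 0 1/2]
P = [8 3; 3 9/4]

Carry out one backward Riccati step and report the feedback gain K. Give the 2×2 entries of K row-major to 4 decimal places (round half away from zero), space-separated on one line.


-0.3764 0.0742 0.2823 -0.0557

BᵀP = [38.0000 16.5000; -28.5000 -12.3750]
S = R + BᵀPB = [1/2 0; 0 1/2] + [185.0000 -138.7500; -138.7500 104.0625] = [185.5000 -138.7500; -138.7500 104.5625]
BᵀPA = [-109.0000 21.5000; 81.7500 -16.1250]
K = S⁻¹·BᵀPA = [-0.3764 0.0742; 0.2823 -0.0557]
A−BK = [0.3527 0.5359; -0.8237 -1.2320]
AᵀP(A−BK) = [0.8893 1.1457; 1.1457 1.7557]
P' = Q + AᵀP(A−BK) = [10.8893 -0.3543; -0.3543 2.0057]
tr(P') = 12.8949


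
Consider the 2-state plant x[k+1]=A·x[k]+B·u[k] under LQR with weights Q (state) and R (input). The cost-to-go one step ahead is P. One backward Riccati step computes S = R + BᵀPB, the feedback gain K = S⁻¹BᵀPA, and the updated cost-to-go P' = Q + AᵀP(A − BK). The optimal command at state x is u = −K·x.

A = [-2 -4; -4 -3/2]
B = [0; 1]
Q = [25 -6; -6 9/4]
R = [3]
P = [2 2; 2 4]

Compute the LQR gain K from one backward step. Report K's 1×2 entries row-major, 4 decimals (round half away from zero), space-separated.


-2.8571 -2.0000

BᵀP = [2.0000 4.0000]
S = R + BᵀPB = [3] + [4.0000] = [7.0000]
BᵀPA = [-20.0000 -14.0000]
K = S⁻¹·BᵀPA = [-2.8571 -2.0000]
A−BK = [-2.0000 -4.0000; -1.1429 0.5000]
AᵀP(A−BK) = [46.8571 38.0000; 38.0000 37.0000]
P' = Q + AᵀP(A−BK) = [71.8571 32.0000; 32.0000 39.2500]
tr(P') = 111.1071


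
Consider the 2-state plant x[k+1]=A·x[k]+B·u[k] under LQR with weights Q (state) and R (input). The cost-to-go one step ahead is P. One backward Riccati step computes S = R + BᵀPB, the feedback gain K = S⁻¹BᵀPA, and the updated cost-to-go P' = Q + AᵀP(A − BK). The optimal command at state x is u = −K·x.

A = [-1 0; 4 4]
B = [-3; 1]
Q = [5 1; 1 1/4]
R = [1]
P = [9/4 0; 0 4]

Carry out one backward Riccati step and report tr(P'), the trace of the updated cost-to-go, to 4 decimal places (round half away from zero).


BᵀP = [-6.7500 4.0000]
S = R + BᵀPB = [1] + [24.2500] = [25.2500]
BᵀPA = [22.7500 16.0000]
K = S⁻¹·BᵀPA = [0.9010 0.6337]
A−BK = [1.7030 1.9010; 3.0990 3.3663]
AᵀP(A−BK) = [45.7525 49.5842; 49.5842 53.8614]
P' = Q + AᵀP(A−BK) = [50.7525 50.5842; 50.5842 54.1114]
tr(P') = 104.8639

104.8639


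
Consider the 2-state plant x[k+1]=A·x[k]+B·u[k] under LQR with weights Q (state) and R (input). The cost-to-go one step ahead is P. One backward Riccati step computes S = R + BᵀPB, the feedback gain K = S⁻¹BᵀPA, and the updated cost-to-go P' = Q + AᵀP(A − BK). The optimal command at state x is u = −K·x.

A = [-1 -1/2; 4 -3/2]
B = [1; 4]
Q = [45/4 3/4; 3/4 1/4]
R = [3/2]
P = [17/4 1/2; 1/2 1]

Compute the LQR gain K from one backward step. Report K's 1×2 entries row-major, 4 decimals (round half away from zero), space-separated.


BᵀP = [6.2500 4.5000]
S = R + BᵀPB = [3/2] + [24.2500] = [25.7500]
BᵀPA = [11.7500 -9.8750]
K = S⁻¹·BᵀPA = [0.4563 -0.3835]
A−BK = [-1.4563 -0.1165; 2.1748 0.0340]
AᵀP(A−BK) = [10.8883 0.3811; 0.3811 0.2755]
P' = Q + AᵀP(A−BK) = [22.1383 1.1311; 1.1311 0.5255]
tr(P') = 22.6638

0.4563 -0.3835


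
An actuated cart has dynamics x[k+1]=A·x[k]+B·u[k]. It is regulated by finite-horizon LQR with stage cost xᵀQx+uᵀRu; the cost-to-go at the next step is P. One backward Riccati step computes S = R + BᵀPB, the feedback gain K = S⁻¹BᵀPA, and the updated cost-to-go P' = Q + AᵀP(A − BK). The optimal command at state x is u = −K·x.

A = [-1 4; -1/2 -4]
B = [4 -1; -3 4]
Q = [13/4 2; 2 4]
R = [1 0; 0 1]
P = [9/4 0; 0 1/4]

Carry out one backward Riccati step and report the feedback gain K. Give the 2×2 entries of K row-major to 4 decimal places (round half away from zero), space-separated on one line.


-0.2955 0.9017 -0.2477 -0.3006

BᵀP = [9.0000 -0.7500; -2.2500 1.0000]
S = R + BᵀPB = [1 0; 0 1] + [38.2500 -12.0000; -12.0000 6.2500] = [39.2500 -12.0000; -12.0000 7.2500]
BᵀPA = [-8.6250 39.0000; 1.7500 -13.0000]
K = S⁻¹·BᵀPA = [-0.2955 0.9017; -0.2477 -0.3006]
A−BK = [-0.0658 0.0925; -0.3957 -0.0925]
AᵀP(A−BK) = [0.1975 -0.1965; -0.1965 0.9249]
P' = Q + AᵀP(A−BK) = [3.4475 1.8035; 1.8035 4.9249]
tr(P') = 8.3724


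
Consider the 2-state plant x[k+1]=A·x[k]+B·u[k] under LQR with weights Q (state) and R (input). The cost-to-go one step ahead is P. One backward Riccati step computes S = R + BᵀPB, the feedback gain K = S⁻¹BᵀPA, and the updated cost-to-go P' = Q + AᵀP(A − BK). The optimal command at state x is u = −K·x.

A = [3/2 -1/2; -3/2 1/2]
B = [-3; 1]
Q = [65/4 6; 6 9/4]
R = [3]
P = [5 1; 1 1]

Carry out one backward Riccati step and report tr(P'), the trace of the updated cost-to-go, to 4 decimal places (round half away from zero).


20.1279

BᵀP = [-14.0000 -2.0000]
S = R + BᵀPB = [3] + [40.0000] = [43.0000]
BᵀPA = [-18.0000 6.0000]
K = S⁻¹·BᵀPA = [-0.4186 0.1395]
A−BK = [0.2442 -0.0814; -1.0814 0.3605]
AᵀP(A−BK) = [1.4651 -0.4884; -0.4884 0.1628]
P' = Q + AᵀP(A−BK) = [17.7151 5.5116; 5.5116 2.4128]
tr(P') = 20.1279


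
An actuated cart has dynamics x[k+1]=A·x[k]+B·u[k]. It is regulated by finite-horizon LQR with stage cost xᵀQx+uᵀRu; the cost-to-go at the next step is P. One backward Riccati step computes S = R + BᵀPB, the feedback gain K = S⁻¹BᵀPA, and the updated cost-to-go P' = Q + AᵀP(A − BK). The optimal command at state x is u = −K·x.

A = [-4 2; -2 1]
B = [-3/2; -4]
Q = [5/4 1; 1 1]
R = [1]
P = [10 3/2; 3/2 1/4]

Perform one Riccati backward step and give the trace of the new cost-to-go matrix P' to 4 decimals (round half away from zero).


BᵀP = [-21.0000 -3.2500]
S = R + BᵀPB = [1] + [44.5000] = [45.5000]
BᵀPA = [90.5000 -45.2500]
K = S⁻¹·BᵀPA = [1.9890 -0.9945]
A−BK = [-1.0165 0.5082; 5.9560 -2.9780]
AᵀP(A−BK) = [4.9945 -2.4973; -2.4973 1.2486]
P' = Q + AᵀP(A−BK) = [6.2445 -1.4973; -1.4973 2.2486]
tr(P') = 8.4931

8.4931


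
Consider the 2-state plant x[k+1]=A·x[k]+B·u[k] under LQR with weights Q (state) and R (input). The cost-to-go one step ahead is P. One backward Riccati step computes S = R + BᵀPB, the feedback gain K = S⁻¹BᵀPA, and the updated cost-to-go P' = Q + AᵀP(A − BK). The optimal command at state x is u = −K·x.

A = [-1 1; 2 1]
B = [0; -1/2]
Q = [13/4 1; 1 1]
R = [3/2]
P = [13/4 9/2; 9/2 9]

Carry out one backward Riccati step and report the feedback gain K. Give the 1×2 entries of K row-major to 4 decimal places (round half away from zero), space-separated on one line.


-1.8000 -1.8000

BᵀP = [-2.2500 -4.5000]
S = R + BᵀPB = [3/2] + [2.2500] = [3.7500]
BᵀPA = [-6.7500 -6.7500]
K = S⁻¹·BᵀPA = [-1.8000 -1.8000]
A−BK = [-1.0000 1.0000; 1.1000 0.1000]
AᵀP(A−BK) = [9.1000 7.1000; 7.1000 9.1000]
P' = Q + AᵀP(A−BK) = [12.3500 8.1000; 8.1000 10.1000]
tr(P') = 22.4500


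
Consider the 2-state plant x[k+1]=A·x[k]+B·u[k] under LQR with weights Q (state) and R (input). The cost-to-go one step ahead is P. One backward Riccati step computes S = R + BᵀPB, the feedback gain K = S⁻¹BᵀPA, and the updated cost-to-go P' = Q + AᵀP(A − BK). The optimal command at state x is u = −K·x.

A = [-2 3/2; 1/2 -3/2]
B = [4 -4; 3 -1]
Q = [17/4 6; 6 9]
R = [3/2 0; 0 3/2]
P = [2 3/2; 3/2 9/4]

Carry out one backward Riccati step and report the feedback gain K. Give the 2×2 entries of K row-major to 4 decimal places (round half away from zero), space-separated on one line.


BᵀP = [12.5000 12.7500; -9.5000 -8.2500]
S = R + BᵀPB = [3/2 0; 0 3/2] + [88.2500 -62.7500; -62.7500 46.2500] = [89.7500 -62.7500; -62.7500 47.7500]
BᵀPA = [-18.6250 -0.3750; 14.8750 -1.8750]
K = S⁻¹·BᵀPA = [0.1266 -0.3895; 0.4779 -0.5512]
A−BK = [-0.5948 0.8534; 0.5981 -0.8825]
AᵀP(A−BK) = [0.8118 -1.1189; -1.1189 1.6329]
P' = Q + AᵀP(A−BK) = [5.0618 4.8811; 4.8811 10.6329]
tr(P') = 15.6948

0.1266 -0.3895 0.4779 -0.5512


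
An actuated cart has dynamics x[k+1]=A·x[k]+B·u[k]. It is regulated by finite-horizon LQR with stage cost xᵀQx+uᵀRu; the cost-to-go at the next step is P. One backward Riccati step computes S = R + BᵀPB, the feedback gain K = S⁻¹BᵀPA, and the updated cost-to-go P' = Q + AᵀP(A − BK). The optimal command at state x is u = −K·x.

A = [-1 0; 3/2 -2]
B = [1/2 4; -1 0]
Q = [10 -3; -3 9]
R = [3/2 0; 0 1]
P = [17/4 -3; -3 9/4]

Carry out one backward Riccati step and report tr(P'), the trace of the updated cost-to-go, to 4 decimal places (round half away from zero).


20.0600

BᵀP = [5.1250 -3.7500; 17.0000 -12.0000]
S = R + BᵀPB = [3/2 0; 0 1] + [6.3125 20.5000; 20.5000 68.0000] = [7.8125 20.5000; 20.5000 69.0000]
BᵀPA = [-10.7500 7.5000; -35.0000 24.0000]
K = S⁻¹·BᵀPA = [-0.2041 0.2146; -0.4466 0.2841]
A−BK = [0.8885 -1.2436; 1.2959 -1.7854]
AᵀP(A−BK) = [0.4871 -0.5007; -0.5007 0.5729]
P' = Q + AᵀP(A−BK) = [10.4871 -3.5007; -3.5007 9.5729]
tr(P') = 20.0600


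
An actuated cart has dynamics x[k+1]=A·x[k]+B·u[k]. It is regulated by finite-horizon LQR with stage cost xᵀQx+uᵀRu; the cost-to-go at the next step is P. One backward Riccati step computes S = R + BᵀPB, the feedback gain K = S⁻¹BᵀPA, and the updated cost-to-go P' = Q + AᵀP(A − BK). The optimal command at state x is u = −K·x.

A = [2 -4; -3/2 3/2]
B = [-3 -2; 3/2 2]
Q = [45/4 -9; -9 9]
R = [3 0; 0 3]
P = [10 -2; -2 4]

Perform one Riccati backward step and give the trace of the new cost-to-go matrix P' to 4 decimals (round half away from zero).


26.4500

BᵀP = [-33.0000 12.0000; -24.0000 12.0000]
S = R + BᵀPB = [3 0; 0 3] + [117.0000 90.0000; 90.0000 72.0000] = [120.0000 90.0000; 90.0000 75.0000]
BᵀPA = [-84.0000 150.0000; -66.0000 114.0000]
K = S⁻¹·BᵀPA = [-0.4000 1.1000; -0.4000 0.2000]
A−BK = [0.0000 -0.3000; -0.1000 -0.5500]
AᵀP(A−BK) = [1.0000 -1.4000; -1.4000 5.2000]
P' = Q + AᵀP(A−BK) = [12.2500 -10.4000; -10.4000 14.2000]
tr(P') = 26.4500


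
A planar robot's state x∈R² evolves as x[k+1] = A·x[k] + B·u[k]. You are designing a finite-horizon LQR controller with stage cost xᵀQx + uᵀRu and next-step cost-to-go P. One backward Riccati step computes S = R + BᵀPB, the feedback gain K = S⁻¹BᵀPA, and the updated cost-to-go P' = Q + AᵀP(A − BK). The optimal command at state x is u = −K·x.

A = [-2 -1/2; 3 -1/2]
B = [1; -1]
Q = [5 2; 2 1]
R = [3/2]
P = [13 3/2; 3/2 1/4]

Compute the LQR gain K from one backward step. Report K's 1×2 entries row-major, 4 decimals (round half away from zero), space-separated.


-1.6383 -0.5426

BᵀP = [11.5000 1.2500]
S = R + BᵀPB = [3/2] + [10.2500] = [11.7500]
BᵀPA = [-19.2500 -6.3750]
K = S⁻¹·BᵀPA = [-1.6383 -0.5426]
A−BK = [-0.3617 0.0426; 1.3617 -1.0426]
AᵀP(A−BK) = [4.7128 1.4309; 1.4309 0.6037]
P' = Q + AᵀP(A−BK) = [9.7128 3.4309; 3.4309 1.6037]
tr(P') = 11.3165


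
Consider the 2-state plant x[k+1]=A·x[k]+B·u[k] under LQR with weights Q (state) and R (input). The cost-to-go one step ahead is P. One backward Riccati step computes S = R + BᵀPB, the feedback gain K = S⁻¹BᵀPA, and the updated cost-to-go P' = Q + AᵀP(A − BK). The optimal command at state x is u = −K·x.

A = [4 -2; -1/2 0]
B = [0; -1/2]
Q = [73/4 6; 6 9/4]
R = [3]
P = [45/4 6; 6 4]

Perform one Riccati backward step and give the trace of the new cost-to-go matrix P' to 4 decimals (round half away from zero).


183.2500

BᵀP = [-3.0000 -2.0000]
S = R + BᵀPB = [3] + [1.0000] = [4.0000]
BᵀPA = [-11.0000 6.0000]
K = S⁻¹·BᵀPA = [-2.7500 1.5000]
A−BK = [4.0000 -2.0000; -1.8750 0.7500]
AᵀP(A−BK) = [126.7500 -67.5000; -67.5000 36.0000]
P' = Q + AᵀP(A−BK) = [145.0000 -61.5000; -61.5000 38.2500]
tr(P') = 183.2500


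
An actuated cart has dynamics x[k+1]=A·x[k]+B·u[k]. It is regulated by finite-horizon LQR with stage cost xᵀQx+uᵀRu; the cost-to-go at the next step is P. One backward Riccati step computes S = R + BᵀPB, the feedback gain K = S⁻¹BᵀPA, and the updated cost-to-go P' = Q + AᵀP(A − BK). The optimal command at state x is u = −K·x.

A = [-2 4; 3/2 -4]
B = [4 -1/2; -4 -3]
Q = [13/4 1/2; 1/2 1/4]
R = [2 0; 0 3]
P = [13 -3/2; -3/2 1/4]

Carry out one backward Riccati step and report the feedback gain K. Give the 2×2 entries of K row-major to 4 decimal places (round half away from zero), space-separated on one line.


-0.4817 0.9919 0.0366 -0.0163

BᵀP = [58.0000 -7.0000; -2.0000 0.0000]
S = R + BᵀPB = [2 0; 0 3] + [260.0000 -8.0000; -8.0000 1.0000] = [262.0000 -8.0000; -8.0000 4.0000]
BᵀPA = [-126.5000 260.0000; 4.0000 -8.0000]
K = S⁻¹·BᵀPA = [-0.4817 0.9919; 0.0366 -0.0163]
A−BK = [-0.0549 0.0244; -0.3171 -0.0813]
AᵀP(A−BK) = [0.4802 -0.9634; -0.9634 1.9837]
P' = Q + AᵀP(A−BK) = [3.7302 -0.4634; -0.4634 2.2337]
tr(P') = 5.9639


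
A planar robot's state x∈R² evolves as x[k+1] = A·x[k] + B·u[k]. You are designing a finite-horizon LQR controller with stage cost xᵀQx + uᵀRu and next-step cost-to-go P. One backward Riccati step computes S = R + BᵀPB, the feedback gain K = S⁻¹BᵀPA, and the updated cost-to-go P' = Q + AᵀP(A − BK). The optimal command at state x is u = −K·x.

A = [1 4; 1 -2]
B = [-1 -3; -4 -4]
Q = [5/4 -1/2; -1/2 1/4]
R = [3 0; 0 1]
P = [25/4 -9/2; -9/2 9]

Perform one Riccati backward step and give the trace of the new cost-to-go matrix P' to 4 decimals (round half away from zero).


BᵀP = [11.7500 -31.5000; -0.7500 -22.5000]
S = R + BᵀPB = [3 0; 0 1] + [114.2500 90.7500; 90.7500 92.2500] = [117.2500 90.7500; 90.7500 93.2500]
BᵀPA = [-19.7500 110.0000; -23.2500 42.0000]
K = S⁻¹·BᵀPA = [0.0994 2.3892; -0.3461 -1.8747]
A−BK = [0.0612 0.7650; 0.0133 0.0578]
AᵀP(A−BK) = [0.1671 1.5990; 1.5990 23.9288]
P' = Q + AᵀP(A−BK) = [1.4171 1.0990; 1.0990 24.1788]
tr(P') = 25.5959

25.5959


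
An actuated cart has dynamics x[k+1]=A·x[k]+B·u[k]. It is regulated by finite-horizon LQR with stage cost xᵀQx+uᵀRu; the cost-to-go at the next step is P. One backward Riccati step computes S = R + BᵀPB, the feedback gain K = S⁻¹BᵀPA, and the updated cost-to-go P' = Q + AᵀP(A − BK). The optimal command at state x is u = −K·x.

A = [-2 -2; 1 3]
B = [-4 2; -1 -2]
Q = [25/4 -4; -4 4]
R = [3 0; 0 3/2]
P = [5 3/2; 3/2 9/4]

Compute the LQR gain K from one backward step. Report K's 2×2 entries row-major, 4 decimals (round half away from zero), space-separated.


0.2116 -0.1391 -0.5347 -1.1993

BᵀP = [-21.5000 -8.2500; 7.0000 -1.5000]
S = R + BᵀPB = [3 0; 0 3/2] + [94.2500 -26.5000; -26.5000 17.0000] = [97.2500 -26.5000; -26.5000 18.5000]
BᵀPA = [34.7500 18.2500; -15.5000 -18.5000]
K = S⁻¹·BᵀPA = [0.2116 -0.1391; -0.5347 -1.1993]
A−BK = [-0.0841 -0.1579; 0.1422 0.4622]
AᵀP(A−BK) = [0.6082 0.9959; 0.9959 2.6021]
P' = Q + AᵀP(A−BK) = [6.8582 -3.0041; -3.0041 6.6021]
tr(P') = 13.4603


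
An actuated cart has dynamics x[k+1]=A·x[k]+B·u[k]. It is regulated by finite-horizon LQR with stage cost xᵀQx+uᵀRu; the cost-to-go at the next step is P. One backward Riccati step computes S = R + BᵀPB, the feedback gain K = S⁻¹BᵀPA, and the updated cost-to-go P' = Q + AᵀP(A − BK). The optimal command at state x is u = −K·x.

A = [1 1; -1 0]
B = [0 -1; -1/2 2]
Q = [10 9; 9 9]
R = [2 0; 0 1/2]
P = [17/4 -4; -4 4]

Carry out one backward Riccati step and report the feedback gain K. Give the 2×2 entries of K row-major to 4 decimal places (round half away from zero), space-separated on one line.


BᵀP = [2.0000 -2.0000; -12.2500 12.0000]
S = R + BᵀPB = [2 0; 0 1/2] + [1.0000 -6.0000; -6.0000 36.2500] = [3.0000 -6.0000; -6.0000 36.7500]
BᵀPA = [4.0000 2.0000; -24.2500 -12.2500]
K = S⁻¹·BᵀPA = [0.0202 0.0000; -0.6566 -0.3333]
A−BK = [0.3434 0.6667; 0.3232 0.6667]
AᵀP(A−BK) = [0.2475 0.1667; 0.1667 0.1667]
P' = Q + AᵀP(A−BK) = [10.2475 9.1667; 9.1667 9.1667]
tr(P') = 19.4141

0.0202 0.0000 -0.6566 -0.3333


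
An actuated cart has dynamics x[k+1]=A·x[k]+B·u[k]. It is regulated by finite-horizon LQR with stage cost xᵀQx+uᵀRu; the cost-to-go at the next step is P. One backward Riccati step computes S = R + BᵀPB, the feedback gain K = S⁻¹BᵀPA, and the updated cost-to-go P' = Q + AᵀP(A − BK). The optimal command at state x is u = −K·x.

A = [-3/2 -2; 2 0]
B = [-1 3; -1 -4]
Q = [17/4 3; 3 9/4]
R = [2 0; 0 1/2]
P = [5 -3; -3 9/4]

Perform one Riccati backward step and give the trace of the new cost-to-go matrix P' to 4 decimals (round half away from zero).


7.3723

BᵀP = [-2.0000 0.7500; 27.0000 -18.0000]
S = R + BᵀPB = [2 0; 0 1/2] + [1.2500 -9.0000; -9.0000 153.0000] = [3.2500 -9.0000; -9.0000 153.5000]
BᵀPA = [4.5000 4.0000; -76.5000 -54.0000]
K = S⁻¹·BᵀPA = [0.0054 0.3063; -0.4981 -0.3338]
A−BK = [-0.0004 -0.6922; 0.0132 -1.0290]
AᵀP(A−BK) = [0.1245 0.0835; 0.0835 0.7478]
P' = Q + AᵀP(A−BK) = [4.3745 3.0835; 3.0835 2.9978]
tr(P') = 7.3723


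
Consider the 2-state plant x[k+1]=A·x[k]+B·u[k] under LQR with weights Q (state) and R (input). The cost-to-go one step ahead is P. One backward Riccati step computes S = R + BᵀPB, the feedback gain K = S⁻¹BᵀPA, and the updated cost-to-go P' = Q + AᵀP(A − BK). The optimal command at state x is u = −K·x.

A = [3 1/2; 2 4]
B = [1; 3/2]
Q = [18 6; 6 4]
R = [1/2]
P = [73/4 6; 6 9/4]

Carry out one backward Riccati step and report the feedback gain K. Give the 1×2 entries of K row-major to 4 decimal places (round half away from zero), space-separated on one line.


BᵀP = [27.2500 9.3750]
S = R + BᵀPB = [1/2] + [41.3125] = [41.8125]
BᵀPA = [100.5000 51.1250]
K = S⁻¹·BᵀPA = [2.4036 1.2227]
A−BK = [0.5964 -0.7227; -1.6054 2.1659]
AᵀP(A−BK) = [3.6895 0.4916; 0.4916 2.0509]
P' = Q + AᵀP(A−BK) = [21.6895 6.4916; 6.4916 6.0509]
tr(P') = 27.7404

2.4036 1.2227


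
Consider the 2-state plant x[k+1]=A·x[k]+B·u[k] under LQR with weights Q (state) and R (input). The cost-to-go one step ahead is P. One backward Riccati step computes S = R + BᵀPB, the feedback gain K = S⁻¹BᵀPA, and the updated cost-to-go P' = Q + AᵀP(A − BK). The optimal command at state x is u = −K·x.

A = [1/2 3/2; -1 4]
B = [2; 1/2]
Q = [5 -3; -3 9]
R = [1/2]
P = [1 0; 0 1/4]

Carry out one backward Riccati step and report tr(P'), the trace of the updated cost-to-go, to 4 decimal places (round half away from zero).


BᵀP = [2.0000 0.1250]
S = R + BᵀPB = [1/2] + [4.0625] = [4.5625]
BᵀPA = [0.8750 3.5000]
K = S⁻¹·BᵀPA = [0.1918 0.7671]
A−BK = [0.1164 -0.0342; -1.0959 3.6164]
AᵀP(A−BK) = [0.3322 -0.9212; -0.9212 3.5651]
P' = Q + AᵀP(A−BK) = [5.3322 -3.9212; -3.9212 12.5651]
tr(P') = 17.8973

17.8973


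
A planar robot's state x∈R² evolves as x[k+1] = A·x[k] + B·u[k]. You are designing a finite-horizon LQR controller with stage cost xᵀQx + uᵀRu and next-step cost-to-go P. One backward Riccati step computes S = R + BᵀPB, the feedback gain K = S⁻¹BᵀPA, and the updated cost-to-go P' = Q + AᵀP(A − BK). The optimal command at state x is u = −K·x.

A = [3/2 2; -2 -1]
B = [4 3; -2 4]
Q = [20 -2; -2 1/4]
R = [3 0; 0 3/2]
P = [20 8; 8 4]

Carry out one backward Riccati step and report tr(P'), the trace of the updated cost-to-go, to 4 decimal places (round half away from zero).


BᵀP = [64.0000 24.0000; 92.0000 40.0000]
S = R + BᵀPB = [3 0; 0 3/2] + [208.0000 288.0000; 288.0000 436.0000] = [211.0000 288.0000; 288.0000 437.5000]
BᵀPA = [48.0000 104.0000; 58.0000 144.0000]
K = S⁻¹·BᵀPA = [0.4586 0.4300; -0.1693 0.0461]
A−BK = [0.1736 0.1419; -0.4057 -0.3245]
AᵀP(A−BK) = [0.8081 0.6878; 0.6878 0.6449]
P' = Q + AᵀP(A−BK) = [20.8081 -1.3122; -1.3122 0.8949]
tr(P') = 21.7030

21.7030


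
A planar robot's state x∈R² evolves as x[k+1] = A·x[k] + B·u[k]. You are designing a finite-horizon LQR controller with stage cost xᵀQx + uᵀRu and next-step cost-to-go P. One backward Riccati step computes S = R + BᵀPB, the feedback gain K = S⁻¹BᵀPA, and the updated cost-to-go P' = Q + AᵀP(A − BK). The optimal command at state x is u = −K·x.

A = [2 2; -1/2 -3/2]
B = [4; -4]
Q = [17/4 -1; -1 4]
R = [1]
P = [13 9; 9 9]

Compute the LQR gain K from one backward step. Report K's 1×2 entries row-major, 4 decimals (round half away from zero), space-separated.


0.4923 0.4923

BᵀP = [16.0000 0.0000]
S = R + BᵀPB = [1] + [64.0000] = [65.0000]
BᵀPA = [32.0000 32.0000]
K = S⁻¹·BᵀPA = [0.4923 0.4923]
A−BK = [0.0308 0.0308; 1.4692 0.4692]
AᵀP(A−BK) = [20.4962 6.9962; 6.9962 2.4962]
P' = Q + AᵀP(A−BK) = [24.7462 5.9962; 5.9962 6.4962]
tr(P') = 31.2423


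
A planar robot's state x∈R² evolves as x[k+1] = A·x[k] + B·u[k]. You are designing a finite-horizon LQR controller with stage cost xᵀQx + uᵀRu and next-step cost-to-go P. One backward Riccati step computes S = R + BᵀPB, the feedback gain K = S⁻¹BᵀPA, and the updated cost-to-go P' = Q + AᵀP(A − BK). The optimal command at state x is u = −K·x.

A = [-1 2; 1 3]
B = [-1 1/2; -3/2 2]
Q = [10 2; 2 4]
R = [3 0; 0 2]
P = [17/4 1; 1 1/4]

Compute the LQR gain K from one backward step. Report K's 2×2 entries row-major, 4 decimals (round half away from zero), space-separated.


BᵀP = [-5.7500 -1.3750; 4.1250 1.0000]
S = R + BᵀPB = [3 0; 0 2] + [7.8125 -5.6250; -5.6250 4.0625] = [10.8125 -5.6250; -5.6250 6.0625]
BᵀPA = [4.3750 -15.6250; -3.1250 11.2500]
K = S⁻¹·BᵀPA = [0.2638 -0.9273; -0.2707 0.9953]
A−BK = [-0.6009 0.5750; 1.9371 -0.3815]
AᵀP(A−BK) = [0.4999 -1.5828; -1.5828 5.5639]
P' = Q + AᵀP(A−BK) = [10.4999 0.4172; 0.4172 9.5639]
tr(P') = 20.0638

0.2638 -0.9273 -0.2707 0.9953


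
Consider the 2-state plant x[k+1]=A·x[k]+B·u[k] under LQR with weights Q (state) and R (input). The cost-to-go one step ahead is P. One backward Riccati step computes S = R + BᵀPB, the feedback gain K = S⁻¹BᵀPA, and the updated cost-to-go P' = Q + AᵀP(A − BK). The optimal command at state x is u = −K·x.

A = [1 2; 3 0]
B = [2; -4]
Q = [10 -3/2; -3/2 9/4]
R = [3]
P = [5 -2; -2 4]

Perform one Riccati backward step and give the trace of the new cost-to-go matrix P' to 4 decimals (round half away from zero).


BᵀP = [18.0000 -20.0000]
S = R + BᵀPB = [3] + [116.0000] = [119.0000]
BᵀPA = [-42.0000 36.0000]
K = S⁻¹·BᵀPA = [-0.3529 0.3025]
A−BK = [1.7059 1.3950; 1.5882 1.2101]
AᵀP(A−BK) = [14.1765 10.7059; 10.7059 9.1092]
P' = Q + AᵀP(A−BK) = [24.1765 9.2059; 9.2059 11.3592]
tr(P') = 35.5357

35.5357


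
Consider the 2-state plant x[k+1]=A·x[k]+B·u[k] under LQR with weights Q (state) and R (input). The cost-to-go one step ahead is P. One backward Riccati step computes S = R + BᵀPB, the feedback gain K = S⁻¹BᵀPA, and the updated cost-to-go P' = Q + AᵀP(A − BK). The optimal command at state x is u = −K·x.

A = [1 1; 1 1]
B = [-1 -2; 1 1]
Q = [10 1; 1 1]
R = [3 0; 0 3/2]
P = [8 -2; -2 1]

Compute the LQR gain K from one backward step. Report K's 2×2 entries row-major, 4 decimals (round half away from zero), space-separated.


BᵀP = [-10.0000 3.0000; -18.0000 5.0000]
S = R + BᵀPB = [3 0; 0 3/2] + [13.0000 23.0000; 23.0000 41.0000] = [16.0000 23.0000; 23.0000 42.5000]
BᵀPA = [-7.0000 -7.0000; -13.0000 -13.0000]
K = S⁻¹·BᵀPA = [0.0099 0.0099; -0.3113 -0.3113]
A−BK = [0.3874 0.3874; 1.3013 1.3013]
AᵀP(A−BK) = [1.0232 1.0232; 1.0232 1.0232]
P' = Q + AᵀP(A−BK) = [11.0232 2.0232; 2.0232 2.0232]
tr(P') = 13.0464

0.0099 0.0099 -0.3113 -0.3113


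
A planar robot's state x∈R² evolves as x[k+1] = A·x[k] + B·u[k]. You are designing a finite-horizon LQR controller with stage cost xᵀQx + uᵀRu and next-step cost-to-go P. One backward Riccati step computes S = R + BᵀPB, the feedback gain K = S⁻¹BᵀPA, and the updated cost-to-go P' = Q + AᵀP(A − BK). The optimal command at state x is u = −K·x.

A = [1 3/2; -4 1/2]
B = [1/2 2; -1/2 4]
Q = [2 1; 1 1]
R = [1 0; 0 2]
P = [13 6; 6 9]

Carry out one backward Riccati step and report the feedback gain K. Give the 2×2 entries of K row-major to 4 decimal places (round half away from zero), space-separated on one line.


2.8551 1.1907 -0.4927 0.3327

BᵀP = [3.5000 -1.5000; 50.0000 48.0000]
S = R + BᵀPB = [1 0; 0 2] + [2.5000 1.0000; 1.0000 292.0000] = [3.5000 1.0000; 1.0000 294.0000]
BᵀPA = [9.5000 4.5000; -142.0000 99.0000]
K = S⁻¹·BᵀPA = [2.8551 1.1907; -0.4927 0.3327]
A−BK = [0.5579 0.2393; -0.6017 -0.2354]
AᵀP(A−BK) = [11.9129 4.4300; 4.4300 2.2062]
P' = Q + AᵀP(A−BK) = [13.9129 5.4300; 5.4300 3.2062]
tr(P') = 17.1192


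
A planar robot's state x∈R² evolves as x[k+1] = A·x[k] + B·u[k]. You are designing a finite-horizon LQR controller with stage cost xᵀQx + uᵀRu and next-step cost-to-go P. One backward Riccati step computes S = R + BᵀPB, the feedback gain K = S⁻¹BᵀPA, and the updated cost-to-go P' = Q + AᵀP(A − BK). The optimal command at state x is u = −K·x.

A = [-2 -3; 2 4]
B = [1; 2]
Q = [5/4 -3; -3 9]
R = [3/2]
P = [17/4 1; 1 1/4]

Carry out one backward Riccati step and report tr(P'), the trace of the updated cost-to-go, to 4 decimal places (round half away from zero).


BᵀP = [6.2500 1.5000]
S = R + BᵀPB = [3/2] + [9.2500] = [10.7500]
BᵀPA = [-9.5000 -12.7500]
K = S⁻¹·BᵀPA = [-0.8837 -1.1860]
A−BK = [-1.1163 -1.8140; 3.7674 6.3721]
AᵀP(A−BK) = [1.6047 2.2326; 2.2326 3.1279]
P' = Q + AᵀP(A−BK) = [2.8547 -0.7674; -0.7674 12.1279]
tr(P') = 14.9826

14.9826


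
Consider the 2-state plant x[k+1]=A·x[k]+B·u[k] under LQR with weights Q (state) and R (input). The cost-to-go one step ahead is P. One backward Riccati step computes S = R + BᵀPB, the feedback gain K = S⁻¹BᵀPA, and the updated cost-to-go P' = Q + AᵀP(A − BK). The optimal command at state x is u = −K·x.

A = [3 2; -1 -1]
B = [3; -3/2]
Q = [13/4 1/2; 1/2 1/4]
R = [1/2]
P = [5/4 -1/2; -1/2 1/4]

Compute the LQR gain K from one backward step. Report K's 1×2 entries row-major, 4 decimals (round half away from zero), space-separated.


0.9145 0.6468

BᵀP = [4.5000 -1.8750]
S = R + BᵀPB = [1/2] + [16.3125] = [16.8125]
BᵀPA = [15.3750 10.8750]
K = S⁻¹·BᵀPA = [0.9145 0.6468]
A−BK = [0.2565 0.0595; 0.3717 -0.0297]
AᵀP(A−BK) = [0.4396 0.3048; 0.3048 0.2156]
P' = Q + AᵀP(A−BK) = [3.6896 0.8048; 0.8048 0.4656]
tr(P') = 4.1552


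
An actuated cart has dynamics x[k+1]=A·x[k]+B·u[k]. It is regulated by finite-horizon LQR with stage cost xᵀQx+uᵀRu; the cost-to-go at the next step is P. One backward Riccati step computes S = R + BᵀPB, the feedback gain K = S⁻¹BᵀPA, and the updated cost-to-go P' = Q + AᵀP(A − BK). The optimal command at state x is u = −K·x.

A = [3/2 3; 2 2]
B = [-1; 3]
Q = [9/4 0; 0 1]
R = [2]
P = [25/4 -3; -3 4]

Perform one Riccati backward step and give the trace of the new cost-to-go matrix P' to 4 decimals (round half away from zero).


BᵀP = [-15.2500 15.0000]
S = R + BᵀPB = [2] + [60.2500] = [62.2500]
BᵀPA = [7.1250 -15.7500]
K = S⁻¹·BᵀPA = [0.1145 -0.2530]
A−BK = [1.6145 2.7470; 1.6566 2.7590]
AᵀP(A−BK) = [11.2470 18.9277; 18.9277 32.2651]
P' = Q + AᵀP(A−BK) = [13.4970 18.9277; 18.9277 33.2651]
tr(P') = 46.7620

46.7620


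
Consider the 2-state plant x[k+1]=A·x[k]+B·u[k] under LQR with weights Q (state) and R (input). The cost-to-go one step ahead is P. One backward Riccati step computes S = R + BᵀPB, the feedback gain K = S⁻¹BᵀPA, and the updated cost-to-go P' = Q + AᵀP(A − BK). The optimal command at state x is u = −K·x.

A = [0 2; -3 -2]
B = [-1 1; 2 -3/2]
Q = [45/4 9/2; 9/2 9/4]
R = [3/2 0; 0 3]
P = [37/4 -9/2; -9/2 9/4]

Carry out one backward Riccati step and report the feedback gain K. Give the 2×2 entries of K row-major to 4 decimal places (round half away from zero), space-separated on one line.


BᵀP = [-18.2500 9.0000; 16.0000 -7.8750]
S = R + BᵀPB = [3/2 0; 0 3] + [36.2500 -31.7500; -31.7500 27.8125] = [37.7500 -31.7500; -31.7500 30.8125]
BᵀPA = [-27.0000 -54.5000; 23.6250 47.7500]
K = S⁻¹·BᵀPA = [-0.5277 -1.0523; 0.2230 0.4654]
A−BK = [-0.7507 0.4823; -1.6102 0.8027]
AᵀP(A−BK) = [0.7344 1.0934; 1.0934 2.4279]
P' = Q + AᵀP(A−BK) = [11.9844 5.5934; 5.5934 4.6779]
tr(P') = 16.6623

-0.5277 -1.0523 0.2230 0.4654


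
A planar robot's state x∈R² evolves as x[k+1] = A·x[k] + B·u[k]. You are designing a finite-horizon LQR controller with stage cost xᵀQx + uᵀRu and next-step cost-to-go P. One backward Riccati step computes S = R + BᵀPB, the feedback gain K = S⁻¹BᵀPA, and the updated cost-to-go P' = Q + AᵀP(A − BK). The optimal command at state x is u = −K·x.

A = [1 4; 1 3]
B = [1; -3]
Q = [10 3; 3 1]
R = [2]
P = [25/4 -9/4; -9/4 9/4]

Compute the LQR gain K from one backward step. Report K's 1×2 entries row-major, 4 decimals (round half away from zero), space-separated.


BᵀP = [13.0000 -9.0000]
S = R + BᵀPB = [2] + [40.0000] = [42.0000]
BᵀPA = [4.0000 25.0000]
K = S⁻¹·BᵀPA = [0.0952 0.5952]
A−BK = [0.9048 3.4048; 1.2857 4.7857]
AᵀP(A−BK) = [3.6190 13.6190; 13.6190 51.3690]
P' = Q + AᵀP(A−BK) = [13.6190 16.6190; 16.6190 52.3690]
tr(P') = 65.9881

0.0952 0.5952


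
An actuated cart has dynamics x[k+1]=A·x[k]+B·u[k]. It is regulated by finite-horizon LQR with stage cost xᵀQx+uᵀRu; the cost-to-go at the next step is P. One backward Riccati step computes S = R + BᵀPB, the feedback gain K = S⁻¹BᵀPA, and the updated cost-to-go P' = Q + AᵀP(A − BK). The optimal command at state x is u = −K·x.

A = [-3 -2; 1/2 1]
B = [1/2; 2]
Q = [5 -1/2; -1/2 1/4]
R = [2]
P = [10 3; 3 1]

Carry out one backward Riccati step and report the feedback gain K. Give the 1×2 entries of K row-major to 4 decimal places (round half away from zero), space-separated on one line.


BᵀP = [11.0000 3.5000]
S = R + BᵀPB = [2] + [12.5000] = [14.5000]
BᵀPA = [-31.2500 -18.5000]
K = S⁻¹·BᵀPA = [-2.1552 -1.2759]
A−BK = [-1.9224 -1.3621; 4.8103 3.5517]
AᵀP(A−BK) = [13.9009 8.6293; 8.6293 5.3966]
P' = Q + AᵀP(A−BK) = [18.9009 8.1293; 8.1293 5.6466]
tr(P') = 24.5474

-2.1552 -1.2759


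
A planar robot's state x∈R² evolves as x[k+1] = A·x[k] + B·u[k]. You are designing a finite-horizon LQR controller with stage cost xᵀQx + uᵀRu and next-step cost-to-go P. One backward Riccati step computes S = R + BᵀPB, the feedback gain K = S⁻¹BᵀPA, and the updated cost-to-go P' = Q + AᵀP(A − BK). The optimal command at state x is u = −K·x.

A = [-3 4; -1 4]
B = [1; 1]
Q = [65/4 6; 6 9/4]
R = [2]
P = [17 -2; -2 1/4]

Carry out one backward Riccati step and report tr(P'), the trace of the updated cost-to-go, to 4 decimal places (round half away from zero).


64.8934

BᵀP = [15.0000 -1.7500]
S = R + BᵀPB = [2] + [13.2500] = [15.2500]
BᵀPA = [-43.2500 53.0000]
K = S⁻¹·BᵀPA = [-2.8361 3.4754]
A−BK = [-0.1639 0.5246; 1.8361 0.5246]
AᵀP(A−BK) = [18.5902 -22.6885; -22.6885 27.8033]
P' = Q + AᵀP(A−BK) = [34.8402 -16.6885; -16.6885 30.0533]
tr(P') = 64.8934


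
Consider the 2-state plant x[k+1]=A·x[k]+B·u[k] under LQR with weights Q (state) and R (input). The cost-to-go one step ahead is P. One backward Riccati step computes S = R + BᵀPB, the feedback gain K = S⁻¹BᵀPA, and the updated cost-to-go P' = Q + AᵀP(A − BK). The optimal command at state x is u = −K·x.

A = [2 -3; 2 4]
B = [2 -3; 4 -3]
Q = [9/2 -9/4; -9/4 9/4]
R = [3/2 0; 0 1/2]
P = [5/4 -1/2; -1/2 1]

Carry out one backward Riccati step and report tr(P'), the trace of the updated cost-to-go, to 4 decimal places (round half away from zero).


21.7635

BᵀP = [0.5000 3.0000; -2.2500 -1.5000]
S = R + BᵀPB = [3/2 0; 0 1/2] + [13.0000 -10.5000; -10.5000 11.2500] = [14.5000 -10.5000; -10.5000 11.7500]
BᵀPA = [7.0000 10.5000; -7.5000 0.7500]
K = S⁻¹·BᵀPA = [0.0582 2.1830; -0.5863 2.0146]
A−BK = [0.1247 -1.3222; 0.0083 1.3119]
AᵀP(A−BK) = [0.1954 -0.6715; -0.6715 14.8181]
P' = Q + AᵀP(A−BK) = [4.6954 -2.9215; -2.9215 17.0681]
tr(P') = 21.7635


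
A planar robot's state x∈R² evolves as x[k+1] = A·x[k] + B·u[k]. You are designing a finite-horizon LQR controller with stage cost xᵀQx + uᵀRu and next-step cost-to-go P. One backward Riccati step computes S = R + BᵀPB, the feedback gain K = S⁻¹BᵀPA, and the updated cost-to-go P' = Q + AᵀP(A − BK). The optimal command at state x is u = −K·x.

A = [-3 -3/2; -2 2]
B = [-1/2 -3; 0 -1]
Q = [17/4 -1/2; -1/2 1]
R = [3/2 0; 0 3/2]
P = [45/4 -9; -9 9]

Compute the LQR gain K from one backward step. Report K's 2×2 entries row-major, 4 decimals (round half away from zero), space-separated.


BᵀP = [-5.6250 4.5000; -24.7500 18.0000]
S = R + BᵀPB = [3/2 0; 0 3/2] + [2.8125 12.3750; 12.3750 56.2500] = [4.3125 12.3750; 12.3750 57.7500]
BᵀPA = [7.8750 17.4375; 38.2500 73.1250]
K = S⁻¹·BᵀPA = [-0.1935 1.0645; 0.7038 1.0381]
A−BK = [-0.9853 2.1466; -1.2962 3.0381]
AᵀP(A−BK) = [3.8534 -6.4663; -6.4663 20.8372]
P' = Q + AᵀP(A−BK) = [8.1034 -6.9663; -6.9663 21.8372]
tr(P') = 29.9406

-0.1935 1.0645 0.7038 1.0381


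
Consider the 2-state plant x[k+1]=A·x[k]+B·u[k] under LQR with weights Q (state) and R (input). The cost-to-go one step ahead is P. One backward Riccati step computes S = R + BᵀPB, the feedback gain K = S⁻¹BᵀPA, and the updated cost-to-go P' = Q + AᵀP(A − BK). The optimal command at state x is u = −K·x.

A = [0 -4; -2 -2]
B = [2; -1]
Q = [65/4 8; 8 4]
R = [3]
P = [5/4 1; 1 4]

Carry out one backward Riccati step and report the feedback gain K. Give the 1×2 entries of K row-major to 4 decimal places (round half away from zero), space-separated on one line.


BᵀP = [1.5000 -2.0000]
S = R + BᵀPB = [3] + [5.0000] = [8.0000]
BᵀPA = [4.0000 -2.0000]
K = S⁻¹·BᵀPA = [0.5000 -0.2500]
A−BK = [-1.0000 -3.5000; -1.5000 -2.2500]
AᵀP(A−BK) = [14.0000 25.0000; 25.0000 51.5000]
P' = Q + AᵀP(A−BK) = [30.2500 33.0000; 33.0000 55.5000]
tr(P') = 85.7500

0.5000 -0.2500


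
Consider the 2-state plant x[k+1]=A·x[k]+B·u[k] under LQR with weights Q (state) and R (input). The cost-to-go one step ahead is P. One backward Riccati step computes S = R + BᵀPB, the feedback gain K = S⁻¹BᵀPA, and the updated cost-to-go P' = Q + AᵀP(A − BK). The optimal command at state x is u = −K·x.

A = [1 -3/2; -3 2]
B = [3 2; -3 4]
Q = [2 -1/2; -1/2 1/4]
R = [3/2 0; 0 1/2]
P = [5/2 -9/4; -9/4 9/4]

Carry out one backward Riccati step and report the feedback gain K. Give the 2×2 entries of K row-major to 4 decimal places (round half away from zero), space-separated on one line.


0.5368 -0.5235 -0.3631 0.1573

BᵀP = [14.2500 -13.5000; -4.0000 4.5000]
S = R + BᵀPB = [3/2 0; 0 1/2] + [83.2500 -25.5000; -25.5000 10.0000] = [84.7500 -25.5000; -25.5000 10.5000]
BᵀPA = [54.7500 -48.3750; -17.5000 15.0000]
K = S⁻¹·BᵀPA = [0.5368 -0.5235; -0.3631 0.1573]
A−BK = [0.1158 -0.2441; 0.0626 -0.1995]
AᵀP(A−BK) = [0.5078 -0.4624; -0.4624 0.4428]
P' = Q + AᵀP(A−BK) = [2.5078 -0.9624; -0.9624 0.6928]
tr(P') = 3.2006


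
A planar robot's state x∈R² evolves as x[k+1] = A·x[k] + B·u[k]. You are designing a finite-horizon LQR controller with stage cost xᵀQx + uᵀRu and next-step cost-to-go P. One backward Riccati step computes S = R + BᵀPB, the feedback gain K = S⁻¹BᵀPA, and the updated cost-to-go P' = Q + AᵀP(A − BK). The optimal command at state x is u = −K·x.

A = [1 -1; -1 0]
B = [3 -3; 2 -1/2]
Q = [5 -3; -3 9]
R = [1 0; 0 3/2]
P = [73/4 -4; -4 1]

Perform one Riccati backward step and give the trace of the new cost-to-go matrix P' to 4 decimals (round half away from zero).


BᵀP = [46.7500 -10.0000; -52.7500 11.5000]
S = R + BᵀPB = [1 0; 0 3/2] + [120.2500 -135.2500; -135.2500 152.5000] = [121.2500 -135.2500; -135.2500 154.0000]
BᵀPA = [56.7500 -46.7500; -64.2500 52.7500]
K = S⁻¹·BᵀPA = [0.1308 -0.1712; -0.3024 0.1921]
A−BK = [-0.2994 0.0901; -1.4127 0.4386]
AᵀP(A−BK) = [0.4022 -0.1870; -0.1870 0.1091]
P' = Q + AᵀP(A−BK) = [5.4022 -3.1870; -3.1870 9.1091]
tr(P') = 14.5113

14.5113
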